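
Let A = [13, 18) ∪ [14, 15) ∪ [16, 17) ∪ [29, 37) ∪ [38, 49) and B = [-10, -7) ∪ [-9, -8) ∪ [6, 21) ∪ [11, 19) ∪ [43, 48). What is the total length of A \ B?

A, merged: [13, 18), [29, 37), [38, 49).
B, merged: [-10, -7), [6, 21), [43, 48).
A \ B = [29, 37), [38, 43), [48, 49).
Total: 8 + 5 + 1 = 14.

14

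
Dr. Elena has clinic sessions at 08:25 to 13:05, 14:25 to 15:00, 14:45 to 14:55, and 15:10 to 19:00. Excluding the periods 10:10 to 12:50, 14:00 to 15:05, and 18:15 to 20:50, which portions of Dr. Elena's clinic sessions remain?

First set merges to 08:25–13:05, 14:25–15:00, 15:10–19:00.
08:25–13:05 minus B → 08:25–10:10, 12:50–13:05.
14:25–15:00: fully covered by B → removed.
15:10–19:00 minus B → 15:10–18:15.

08:25–10:10, 12:50–13:05, 15:10–18:15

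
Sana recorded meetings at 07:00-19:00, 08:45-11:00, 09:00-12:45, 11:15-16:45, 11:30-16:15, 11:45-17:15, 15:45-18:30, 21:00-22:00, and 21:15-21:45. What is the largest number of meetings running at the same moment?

At 11:45, 5 of the intervals are simultaneously active.
No point has more.

5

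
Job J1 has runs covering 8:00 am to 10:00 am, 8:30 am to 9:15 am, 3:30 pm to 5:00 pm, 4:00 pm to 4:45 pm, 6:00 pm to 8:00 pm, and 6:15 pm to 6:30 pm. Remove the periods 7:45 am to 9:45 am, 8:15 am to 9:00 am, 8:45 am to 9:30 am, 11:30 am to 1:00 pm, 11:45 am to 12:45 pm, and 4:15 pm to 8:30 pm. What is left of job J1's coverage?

Merge the first list: 8:00 am-10:00 am, 3:30 pm-5:00 pm, 6:00 pm-8:00 pm.
Merge the second list: 7:45 am-9:45 am, 11:30 am-1:00 pm, 4:15 pm-8:30 pm.
8:00 am-10:00 am with B removed leaves 9:45 am-10:00 am.
3:30 pm-5:00 pm with B removed leaves 3:30 pm-4:15 pm.
6:00 pm-8:00 pm lies entirely inside B → drops out.

9:45 am-10:00 am, 3:30 pm-4:15 pm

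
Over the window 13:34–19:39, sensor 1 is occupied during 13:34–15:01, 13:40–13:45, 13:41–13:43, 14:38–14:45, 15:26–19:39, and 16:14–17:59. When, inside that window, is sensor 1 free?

15:01-15:26

The merged coverage is 13:34-15:01, 15:26-19:39.
Complement within 13:34-19:39: 15:01-15:26.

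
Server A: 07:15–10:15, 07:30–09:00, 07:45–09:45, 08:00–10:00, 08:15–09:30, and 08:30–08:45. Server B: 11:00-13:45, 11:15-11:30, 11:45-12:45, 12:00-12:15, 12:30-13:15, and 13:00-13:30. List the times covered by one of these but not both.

07:15-10:15, 11:00-13:45

First set merges to 07:15-10:15.
Second set merges to 11:00-13:45.
Only in the first: 07:15-10:15.
Only in the second: 11:00-13:45.
Together these are the periods covered by exactly one.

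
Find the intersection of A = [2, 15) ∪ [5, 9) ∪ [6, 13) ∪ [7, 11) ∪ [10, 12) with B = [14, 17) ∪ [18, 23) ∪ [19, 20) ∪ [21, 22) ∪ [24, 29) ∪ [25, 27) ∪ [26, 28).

Merge the first list: [2, 15).
Merge the second list: [14, 17), [18, 23), [24, 29).
[2, 15) ∩ B → [14, 15).

[14, 15)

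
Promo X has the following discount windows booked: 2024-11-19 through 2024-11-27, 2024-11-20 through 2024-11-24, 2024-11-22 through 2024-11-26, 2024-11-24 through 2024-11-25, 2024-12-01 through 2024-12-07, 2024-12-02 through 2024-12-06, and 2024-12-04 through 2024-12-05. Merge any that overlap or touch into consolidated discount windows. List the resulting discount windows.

2024-11-20 through 2024-11-24 overlaps/touches 2024-11-19 through 2024-11-27 → extend to 2024-11-19 through 2024-11-27.
2024-11-22 through 2024-11-26 overlaps/touches 2024-11-19 through 2024-11-27 → extend to 2024-11-19 through 2024-11-27.
2024-11-24 through 2024-11-25 overlaps/touches 2024-11-19 through 2024-11-27 → extend to 2024-11-19 through 2024-11-27.
2024-12-01 through 2024-12-07 is disjoint → start new block.
2024-12-02 through 2024-12-06 overlaps/touches 2024-12-01 through 2024-12-07 → extend to 2024-12-01 through 2024-12-07.
2024-12-04 through 2024-12-05 overlaps/touches 2024-12-01 through 2024-12-07 → extend to 2024-12-01 through 2024-12-07.

2024-11-19 through 2024-11-27, 2024-12-01 through 2024-12-07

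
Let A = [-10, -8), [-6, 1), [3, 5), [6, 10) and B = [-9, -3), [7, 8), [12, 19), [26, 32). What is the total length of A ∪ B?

30

A ∪ B = [-10, 1), [3, 5), [6, 10), [12, 19), [26, 32).
Total: 11 + 2 + 4 + 7 + 6 = 30.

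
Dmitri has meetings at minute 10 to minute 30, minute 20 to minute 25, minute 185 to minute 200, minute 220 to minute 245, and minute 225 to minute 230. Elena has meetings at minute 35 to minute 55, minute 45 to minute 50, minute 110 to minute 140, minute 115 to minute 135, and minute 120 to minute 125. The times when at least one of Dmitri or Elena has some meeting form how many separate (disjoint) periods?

5

A, merged: minute 10 to minute 30, minute 185 to minute 200, minute 220 to minute 245.
B, merged: minute 35 to minute 55, minute 110 to minute 140.
A ∪ B = minute 10 to minute 30, minute 35 to minute 55, minute 110 to minute 140, minute 185 to minute 200, minute 220 to minute 245.
That is 5 disjoint pieces.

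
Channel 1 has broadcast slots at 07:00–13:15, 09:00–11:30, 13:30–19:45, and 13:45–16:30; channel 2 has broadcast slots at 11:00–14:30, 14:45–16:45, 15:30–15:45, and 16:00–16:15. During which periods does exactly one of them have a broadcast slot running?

Merge the first list: 07:00–13:15, 13:30–19:45.
Merge the second list: 11:00–14:30, 14:45–16:45.
A \ B = 07:00–11:00, 14:30–14:45, 16:45–19:45.
B \ A = 13:15–13:30.
Union of the two gives the symmetric difference.

07:00–11:00, 13:15–13:30, 14:30–14:45, 16:45–19:45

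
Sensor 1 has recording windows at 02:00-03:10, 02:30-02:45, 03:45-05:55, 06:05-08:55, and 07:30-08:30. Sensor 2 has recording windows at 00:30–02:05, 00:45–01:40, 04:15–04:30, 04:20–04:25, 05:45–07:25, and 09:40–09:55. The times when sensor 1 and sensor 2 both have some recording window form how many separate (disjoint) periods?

4

Merge the first list: 02:00-03:10, 03:45-05:55, 06:05-08:55.
Merge the second list: 00:30-02:05, 04:15-04:30, 05:45-07:25, 09:40-09:55.
A ∩ B = 02:00-02:05, 04:15-04:30, 05:45-05:55, 06:05-07:25.
That is 4 disjoint pieces.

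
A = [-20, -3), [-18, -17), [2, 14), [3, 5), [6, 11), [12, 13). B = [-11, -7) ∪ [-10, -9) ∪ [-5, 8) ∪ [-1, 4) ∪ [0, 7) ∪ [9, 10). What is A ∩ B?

A, merged: [-20, -3), [2, 14).
B, merged: [-11, -7), [-5, 8), [9, 10).
[-20, -3) ∩ B → [-11, -7), [-5, -3).
[2, 14) ∩ B → [2, 8), [9, 10).

[-11, -7) ∪ [-5, -3) ∪ [2, 8) ∪ [9, 10)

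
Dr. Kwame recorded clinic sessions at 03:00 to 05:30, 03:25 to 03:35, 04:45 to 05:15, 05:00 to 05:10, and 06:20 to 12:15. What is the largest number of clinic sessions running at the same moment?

Walk the sorted start/end points keeping a running depth.
The depth first hits 3 at 05:00.

3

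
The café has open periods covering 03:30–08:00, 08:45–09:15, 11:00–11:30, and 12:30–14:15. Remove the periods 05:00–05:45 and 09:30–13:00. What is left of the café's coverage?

03:30–08:00 with B removed leaves 03:30–05:00, 05:45–08:00.
08:45–09:15 is untouched.
11:00–11:30 lies entirely inside B → drops out.
12:30–14:15 with B removed leaves 13:00–14:15.

03:30–05:00, 05:45–08:00, 08:45–09:15, 13:00–14:15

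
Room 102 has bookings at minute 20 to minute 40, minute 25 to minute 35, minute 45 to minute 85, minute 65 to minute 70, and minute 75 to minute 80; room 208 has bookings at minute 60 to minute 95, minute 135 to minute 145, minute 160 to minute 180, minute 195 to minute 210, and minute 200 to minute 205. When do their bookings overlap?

minute 60 to minute 85

First set merges to minute 20 to minute 40, minute 45 to minute 85.
Second set merges to minute 60 to minute 95, minute 135 to minute 145, minute 160 to minute 180, minute 195 to minute 210.
minute 20 to minute 40 meets no B interval.
minute 45 to minute 85 ∩ B → minute 60 to minute 85.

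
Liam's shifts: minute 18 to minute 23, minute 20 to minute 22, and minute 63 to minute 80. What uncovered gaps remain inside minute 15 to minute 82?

minute 15 to minute 18, minute 23 to minute 63, minute 80 to minute 82

The merged coverage is minute 18 to minute 23, minute 63 to minute 80.
Complement within minute 15 to minute 82: minute 15 to minute 18, minute 23 to minute 63, minute 80 to minute 82.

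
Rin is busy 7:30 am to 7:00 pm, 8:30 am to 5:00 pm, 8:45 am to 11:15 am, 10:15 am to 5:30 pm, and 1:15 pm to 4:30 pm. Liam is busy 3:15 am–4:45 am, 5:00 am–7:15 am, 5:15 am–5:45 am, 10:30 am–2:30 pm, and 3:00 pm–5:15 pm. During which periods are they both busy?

10:30 am–2:30 pm, 3:00 pm–5:15 pm

Merge the first list: 7:30 am–7:00 pm.
Merge the second list: 3:15 am–4:45 am, 5:00 am–7:15 am, 10:30 am–2:30 pm, 3:00 pm–5:15 pm.
7:30 am–7:00 pm overlaps B on 10:30 am–2:30 pm, 3:00 pm–5:15 pm.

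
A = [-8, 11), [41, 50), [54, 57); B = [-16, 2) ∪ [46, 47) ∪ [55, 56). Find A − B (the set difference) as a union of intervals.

[2, 11) ∪ [41, 46) ∪ [47, 50) ∪ [54, 55) ∪ [56, 57)

[-8, 11) \ B = [2, 11).
[41, 50) \ B = [41, 46), [47, 50).
[54, 57) \ B = [54, 55), [56, 57).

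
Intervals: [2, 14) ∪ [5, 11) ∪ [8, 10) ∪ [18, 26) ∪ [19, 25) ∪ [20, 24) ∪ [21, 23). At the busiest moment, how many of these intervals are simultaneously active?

4

Sweep endpoints in order; track running count of active intervals.
Peak of 4 reached at 21.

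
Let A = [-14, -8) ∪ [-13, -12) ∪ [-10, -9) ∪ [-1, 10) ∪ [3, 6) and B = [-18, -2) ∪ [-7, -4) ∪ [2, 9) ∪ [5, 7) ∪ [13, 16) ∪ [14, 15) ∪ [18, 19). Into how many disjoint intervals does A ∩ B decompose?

A, merged: [-14, -8), [-1, 10).
B, merged: [-18, -2), [2, 9), [13, 16), [18, 19).
A ∩ B = [-14, -8), [2, 9).
That is 2 disjoint pieces.

2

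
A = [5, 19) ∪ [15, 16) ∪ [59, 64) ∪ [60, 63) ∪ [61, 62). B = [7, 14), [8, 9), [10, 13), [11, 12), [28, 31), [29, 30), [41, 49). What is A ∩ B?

First set merges to [5, 19), [59, 64).
Second set merges to [7, 14), [28, 31), [41, 49).
[5, 19) overlaps B on [7, 14).
[59, 64) falls entirely outside B.

[7, 14)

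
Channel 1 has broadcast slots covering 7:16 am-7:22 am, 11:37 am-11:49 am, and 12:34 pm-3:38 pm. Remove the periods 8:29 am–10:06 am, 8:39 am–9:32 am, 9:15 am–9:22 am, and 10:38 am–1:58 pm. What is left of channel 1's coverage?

7:16 am–7:22 am, 1:58 pm–3:38 pm

Merge the second list: 8:29 am–10:06 am, 10:38 am–1:58 pm.
7:16 am–7:22 am: nothing removed.
11:37 am–11:49 am: entirely removed.
12:34 pm–3:38 pm \ B = 1:58 pm–3:38 pm.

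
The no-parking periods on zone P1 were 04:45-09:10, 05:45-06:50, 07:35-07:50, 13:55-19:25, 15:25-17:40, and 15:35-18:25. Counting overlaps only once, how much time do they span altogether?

9 h 55 min

Merged: 04:45–09:10, 13:55–19:25.
Lengths: 4 h 25 min + 5 h 30 min = 9 h 55 min.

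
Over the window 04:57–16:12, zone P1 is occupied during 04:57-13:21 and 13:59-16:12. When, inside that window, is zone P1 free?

The merged coverage is 04:57-13:21, 13:59-16:12.
Uncovered inside 04:57-16:12: 13:21-13:59.

13:21-13:59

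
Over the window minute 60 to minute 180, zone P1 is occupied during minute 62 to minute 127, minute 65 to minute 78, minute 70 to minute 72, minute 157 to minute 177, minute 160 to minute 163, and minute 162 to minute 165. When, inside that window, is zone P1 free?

minute 60 to minute 62, minute 127 to minute 157, minute 177 to minute 180

After merging, the occupied span is minute 62 to minute 127, minute 157 to minute 177.
Complement within minute 60 to minute 180: minute 60 to minute 62, minute 127 to minute 157, minute 177 to minute 180.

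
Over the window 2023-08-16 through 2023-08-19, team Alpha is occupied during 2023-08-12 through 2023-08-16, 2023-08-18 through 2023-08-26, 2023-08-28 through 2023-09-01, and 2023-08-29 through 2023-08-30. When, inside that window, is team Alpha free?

2023-08-17 through 2023-08-17

The merged coverage is 2023-08-12 through 2023-08-16, 2023-08-18 through 2023-08-26, 2023-08-28 through 2023-09-01.
Complement within 2023-08-16 through 2023-08-19: 2023-08-17 through 2023-08-17.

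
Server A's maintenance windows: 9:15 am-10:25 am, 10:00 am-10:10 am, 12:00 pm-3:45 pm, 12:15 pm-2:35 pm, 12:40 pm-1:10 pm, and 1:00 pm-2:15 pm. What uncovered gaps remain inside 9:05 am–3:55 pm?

The merged coverage is 9:15 am–10:25 am, 12:00 pm–3:45 pm.
Complement within 9:05 am–3:55 pm: 9:05 am–9:15 am, 10:25 am–12:00 pm, 3:45 pm–3:55 pm.

9:05 am–9:15 am, 10:25 am–12:00 pm, 3:45 pm–3:55 pm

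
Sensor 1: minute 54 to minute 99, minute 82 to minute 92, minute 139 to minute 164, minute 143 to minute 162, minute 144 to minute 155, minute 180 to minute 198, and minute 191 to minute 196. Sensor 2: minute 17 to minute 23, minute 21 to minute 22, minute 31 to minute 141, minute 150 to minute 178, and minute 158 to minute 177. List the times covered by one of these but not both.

A, merged: minute 54 to minute 99, minute 139 to minute 164, minute 180 to minute 198.
B, merged: minute 17 to minute 23, minute 31 to minute 141, minute 150 to minute 178.
A but not B: minute 141 to minute 150, minute 180 to minute 198.
B but not A: minute 17 to minute 23, minute 31 to minute 54, minute 99 to minute 139, minute 164 to minute 178.
Combining gives A △ B.

minute 17 to minute 23, minute 31 to minute 54, minute 99 to minute 139, minute 141 to minute 150, minute 164 to minute 178, minute 180 to minute 198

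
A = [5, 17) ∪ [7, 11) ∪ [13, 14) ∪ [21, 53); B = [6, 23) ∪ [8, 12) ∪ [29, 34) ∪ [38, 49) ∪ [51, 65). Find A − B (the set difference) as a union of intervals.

[5, 6) ∪ [23, 29) ∪ [34, 38) ∪ [49, 51)

A, merged: [5, 17), [21, 53).
B, merged: [6, 23), [29, 34), [38, 49), [51, 65).
[5, 17) minus B → [5, 6).
[21, 53) minus B → [23, 29), [34, 38), [49, 51).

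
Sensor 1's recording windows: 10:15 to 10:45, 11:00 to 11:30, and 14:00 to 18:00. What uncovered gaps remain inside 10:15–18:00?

Covered (merged): 10:15–10:45, 11:00–11:30, 14:00–18:00.
Complement within 10:15–18:00: 10:45–11:00, 11:30–14:00.

10:45–11:00, 11:30–14:00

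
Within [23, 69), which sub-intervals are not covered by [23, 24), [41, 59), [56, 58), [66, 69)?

Covered (merged): [23, 24), [41, 59), [66, 69).
Complement within [23, 69): [24, 41), [59, 66).

[24, 41) ∪ [59, 66)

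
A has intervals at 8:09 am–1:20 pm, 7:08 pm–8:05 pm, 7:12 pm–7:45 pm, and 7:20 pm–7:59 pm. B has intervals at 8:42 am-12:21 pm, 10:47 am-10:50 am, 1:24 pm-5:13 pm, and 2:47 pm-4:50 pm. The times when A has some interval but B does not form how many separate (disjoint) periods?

3

First set merges to 8:09 am–1:20 pm, 7:08 pm–8:05 pm.
Second set merges to 8:42 am–12:21 pm, 1:24 pm–5:13 pm.
A \ B = 8:09 am–8:42 am, 12:21 pm–1:20 pm, 7:08 pm–8:05 pm.
That is 3 disjoint pieces.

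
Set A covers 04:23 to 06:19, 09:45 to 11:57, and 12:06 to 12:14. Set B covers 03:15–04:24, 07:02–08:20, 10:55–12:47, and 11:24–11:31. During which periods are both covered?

B, merged: 03:15-04:24, 07:02-08:20, 10:55-12:47.
04:23-06:19 ∩ B → 04:23-04:24.
09:45-11:57 ∩ B → 10:55-11:57.
12:06-12:14 ∩ B → 12:06-12:14.

04:23-04:24, 10:55-11:57, 12:06-12:14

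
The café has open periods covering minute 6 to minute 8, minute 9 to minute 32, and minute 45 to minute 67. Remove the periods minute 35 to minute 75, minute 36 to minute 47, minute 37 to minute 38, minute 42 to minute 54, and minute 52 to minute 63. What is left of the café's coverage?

B, merged: minute 35 to minute 75.
minute 6 to minute 8: nothing removed.
minute 9 to minute 32: nothing removed.
minute 45 to minute 67: entirely removed.

minute 6 to minute 8, minute 9 to minute 32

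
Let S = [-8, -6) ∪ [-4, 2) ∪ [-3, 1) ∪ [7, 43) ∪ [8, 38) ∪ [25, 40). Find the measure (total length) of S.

Merged: [-8, -6), [-4, 2), [7, 43).
Lengths: 2 + 6 + 36 = 44.

44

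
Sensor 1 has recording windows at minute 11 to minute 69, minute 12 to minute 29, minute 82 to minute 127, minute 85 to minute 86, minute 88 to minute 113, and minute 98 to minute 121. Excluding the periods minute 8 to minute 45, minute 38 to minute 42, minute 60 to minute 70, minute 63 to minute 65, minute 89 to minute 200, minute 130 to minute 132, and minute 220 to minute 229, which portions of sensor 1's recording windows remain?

minute 45 to minute 60, minute 82 to minute 89

A, merged: minute 11 to minute 69, minute 82 to minute 127.
B, merged: minute 8 to minute 45, minute 60 to minute 70, minute 89 to minute 200, minute 220 to minute 229.
minute 11 to minute 69 \ B = minute 45 to minute 60.
minute 82 to minute 127 \ B = minute 82 to minute 89.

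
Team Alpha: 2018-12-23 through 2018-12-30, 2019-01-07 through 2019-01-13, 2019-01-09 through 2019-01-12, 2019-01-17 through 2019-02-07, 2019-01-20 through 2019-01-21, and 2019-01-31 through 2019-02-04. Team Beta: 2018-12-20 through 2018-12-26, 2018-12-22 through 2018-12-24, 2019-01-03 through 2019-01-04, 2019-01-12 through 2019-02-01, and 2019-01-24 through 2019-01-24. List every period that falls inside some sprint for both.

First set merges to 2018-12-23 through 2018-12-30, 2019-01-07 through 2019-01-13, 2019-01-17 through 2019-02-07.
Second set merges to 2018-12-20 through 2018-12-26, 2019-01-03 through 2019-01-04, 2019-01-12 through 2019-02-01.
2018-12-23 through 2018-12-30 ∩ B → 2018-12-23 through 2018-12-26.
2019-01-07 through 2019-01-13 ∩ B → 2019-01-12 through 2019-01-13.
2019-01-17 through 2019-02-07 ∩ B → 2019-01-17 through 2019-02-01.

2018-12-23 through 2018-12-26, 2019-01-12 through 2019-01-13, 2019-01-17 through 2019-02-01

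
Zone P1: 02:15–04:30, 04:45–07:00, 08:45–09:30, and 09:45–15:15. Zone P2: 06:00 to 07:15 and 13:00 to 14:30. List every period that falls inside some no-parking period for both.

06:00-07:00, 13:00-14:30

02:15-04:30 meets no B interval.
04:45-07:00 ∩ B → 06:00-07:00.
08:45-09:30 meets no B interval.
09:45-15:15 ∩ B → 13:00-14:30.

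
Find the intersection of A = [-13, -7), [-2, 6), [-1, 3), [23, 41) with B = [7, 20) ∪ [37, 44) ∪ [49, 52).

A, merged: [-13, -7), [-2, 6), [23, 41).
[-13, -7) falls entirely outside B.
[-2, 6) falls entirely outside B.
[23, 41) overlaps B on [37, 41).

[37, 41)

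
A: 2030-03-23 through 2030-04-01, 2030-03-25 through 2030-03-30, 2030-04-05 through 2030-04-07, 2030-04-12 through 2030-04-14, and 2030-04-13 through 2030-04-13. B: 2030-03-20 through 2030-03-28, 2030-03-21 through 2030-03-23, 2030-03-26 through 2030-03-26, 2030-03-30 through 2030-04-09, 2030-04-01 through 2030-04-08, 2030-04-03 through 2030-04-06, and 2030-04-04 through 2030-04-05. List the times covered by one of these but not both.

2030-03-20 through 2030-03-22, 2030-03-29 through 2030-03-29, 2030-04-02 through 2030-04-04, 2030-04-08 through 2030-04-09, 2030-04-12 through 2030-04-14

Merge the first list: 2030-03-23 through 2030-04-01, 2030-04-05 through 2030-04-07, 2030-04-12 through 2030-04-14.
Merge the second list: 2030-03-20 through 2030-03-28, 2030-03-30 through 2030-04-09.
A but not B: 2030-03-29 through 2030-03-29, 2030-04-12 through 2030-04-14.
B but not A: 2030-03-20 through 2030-03-22, 2030-04-02 through 2030-04-04, 2030-04-08 through 2030-04-09.
Combining gives A △ B.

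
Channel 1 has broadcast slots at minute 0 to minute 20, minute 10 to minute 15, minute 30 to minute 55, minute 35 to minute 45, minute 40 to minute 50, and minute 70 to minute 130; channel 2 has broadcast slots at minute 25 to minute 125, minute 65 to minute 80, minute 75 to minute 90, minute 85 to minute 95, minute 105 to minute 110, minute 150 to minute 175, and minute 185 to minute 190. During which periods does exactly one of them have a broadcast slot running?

A, merged: minute 0 to minute 20, minute 30 to minute 55, minute 70 to minute 130.
B, merged: minute 25 to minute 125, minute 150 to minute 175, minute 185 to minute 190.
A \ B = minute 0 to minute 20, minute 125 to minute 130.
B \ A = minute 25 to minute 30, minute 55 to minute 70, minute 150 to minute 175, minute 185 to minute 190.
Union of the two gives the symmetric difference.

minute 0 to minute 20, minute 25 to minute 30, minute 55 to minute 70, minute 125 to minute 130, minute 150 to minute 175, minute 185 to minute 190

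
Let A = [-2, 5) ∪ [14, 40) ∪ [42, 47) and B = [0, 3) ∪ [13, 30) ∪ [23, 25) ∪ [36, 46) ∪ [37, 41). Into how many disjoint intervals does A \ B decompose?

4

Second set merges to [0, 3), [13, 30), [36, 46).
A \ B = [-2, 0), [3, 5), [30, 36), [46, 47).
That is 4 disjoint pieces.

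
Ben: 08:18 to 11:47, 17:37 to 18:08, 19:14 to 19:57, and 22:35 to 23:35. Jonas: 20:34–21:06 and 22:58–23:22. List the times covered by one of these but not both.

A but not B: 08:18–11:47, 17:37–18:08, 19:14–19:57, 22:35–22:58, 23:22–23:35.
B but not A: 20:34–21:06.
Combining gives A △ B.

08:18–11:47, 17:37–18:08, 19:14–19:57, 20:34–21:06, 22:35–22:58, 23:22–23:35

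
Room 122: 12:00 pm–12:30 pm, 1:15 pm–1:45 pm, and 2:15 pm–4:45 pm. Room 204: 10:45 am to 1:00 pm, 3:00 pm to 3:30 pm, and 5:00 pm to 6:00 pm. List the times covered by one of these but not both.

A but not B: 1:15 pm–1:45 pm, 2:15 pm–3:00 pm, 3:30 pm–4:45 pm.
B but not A: 10:45 am–12:00 pm, 12:30 pm–1:00 pm, 5:00 pm–6:00 pm.
Combining gives A △ B.

10:45 am–12:00 pm, 12:30 pm–1:00 pm, 1:15 pm–1:45 pm, 2:15 pm–3:00 pm, 3:30 pm–4:45 pm, 5:00 pm–6:00 pm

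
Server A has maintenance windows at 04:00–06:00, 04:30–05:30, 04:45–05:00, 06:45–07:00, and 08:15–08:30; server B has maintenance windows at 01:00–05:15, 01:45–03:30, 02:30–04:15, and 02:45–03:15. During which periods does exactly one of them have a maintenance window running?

01:00–04:00, 05:15–06:00, 06:45–07:00, 08:15–08:30

A, merged: 04:00–06:00, 06:45–07:00, 08:15–08:30.
B, merged: 01:00–05:15.
Only in the first: 05:15–06:00, 06:45–07:00, 08:15–08:30.
Only in the second: 01:00–04:00.
Together these are the periods covered by exactly one.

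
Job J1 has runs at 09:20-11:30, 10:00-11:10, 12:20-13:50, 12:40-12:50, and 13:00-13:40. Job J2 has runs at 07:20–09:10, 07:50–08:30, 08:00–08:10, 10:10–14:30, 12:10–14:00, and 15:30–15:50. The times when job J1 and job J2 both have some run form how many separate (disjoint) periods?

First set merges to 09:20–11:30, 12:20–13:50.
Second set merges to 07:20–09:10, 10:10–14:30, 15:30–15:50.
A ∩ B = 10:10–11:30, 12:20–13:50.
That is 2 disjoint pieces.

2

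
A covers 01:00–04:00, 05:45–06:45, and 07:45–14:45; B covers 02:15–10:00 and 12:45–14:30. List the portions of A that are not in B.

01:00–04:00 with B removed leaves 01:00–02:15.
05:45–06:45 lies entirely inside B → drops out.
07:45–14:45 with B removed leaves 10:00–12:45, 14:30–14:45.

01:00–02:15, 10:00–12:45, 14:30–14:45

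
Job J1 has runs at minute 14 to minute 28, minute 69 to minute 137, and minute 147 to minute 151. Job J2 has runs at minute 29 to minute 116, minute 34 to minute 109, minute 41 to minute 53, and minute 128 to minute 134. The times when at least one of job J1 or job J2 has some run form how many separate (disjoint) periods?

Second set merges to minute 29 to minute 116, minute 128 to minute 134.
A ∪ B = minute 14 to minute 28, minute 29 to minute 137, minute 147 to minute 151.
That is 3 disjoint pieces.

3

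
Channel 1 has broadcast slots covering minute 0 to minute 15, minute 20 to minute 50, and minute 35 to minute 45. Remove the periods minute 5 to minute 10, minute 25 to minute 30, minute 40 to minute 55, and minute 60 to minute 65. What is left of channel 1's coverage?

minute 0 to minute 5, minute 10 to minute 15, minute 20 to minute 25, minute 30 to minute 40

Merge the first list: minute 0 to minute 15, minute 20 to minute 50.
minute 0 to minute 15 with B removed leaves minute 0 to minute 5, minute 10 to minute 15.
minute 20 to minute 50 with B removed leaves minute 20 to minute 25, minute 30 to minute 40.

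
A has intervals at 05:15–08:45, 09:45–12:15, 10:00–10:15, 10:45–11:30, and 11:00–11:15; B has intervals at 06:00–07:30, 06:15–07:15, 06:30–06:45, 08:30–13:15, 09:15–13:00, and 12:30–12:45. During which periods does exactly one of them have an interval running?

05:15–06:00, 07:30–08:30, 08:45–09:45, 12:15–13:15

First set merges to 05:15–08:45, 09:45–12:15.
Second set merges to 06:00–07:30, 08:30–13:15.
A \ B = 05:15–06:00, 07:30–08:30.
B \ A = 08:45–09:45, 12:15–13:15.
Union of the two gives the symmetric difference.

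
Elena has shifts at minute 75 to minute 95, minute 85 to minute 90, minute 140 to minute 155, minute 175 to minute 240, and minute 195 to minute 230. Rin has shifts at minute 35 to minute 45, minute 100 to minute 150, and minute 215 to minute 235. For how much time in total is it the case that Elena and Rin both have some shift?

30 minutes

A, merged: minute 75 to minute 95, minute 140 to minute 155, minute 175 to minute 240.
A ∩ B = minute 140 to minute 150, minute 215 to minute 235.
Total: 10 minutes + 20 minutes = 30 minutes.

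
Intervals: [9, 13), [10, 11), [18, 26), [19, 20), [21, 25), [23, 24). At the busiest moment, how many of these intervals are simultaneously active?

3

Sweep endpoints in order; track running count of active intervals.
Peak of 3 reached at 23.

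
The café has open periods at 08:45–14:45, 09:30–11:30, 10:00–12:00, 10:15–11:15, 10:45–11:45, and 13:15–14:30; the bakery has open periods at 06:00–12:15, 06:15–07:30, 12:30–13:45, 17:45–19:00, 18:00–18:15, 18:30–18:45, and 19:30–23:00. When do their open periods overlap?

Merge the first list: 08:45–14:45.
Merge the second list: 06:00–12:15, 12:30–13:45, 17:45–19:00, 19:30–23:00.
08:45–14:45 overlaps B on 08:45–12:15, 12:30–13:45.

08:45–12:15, 12:30–13:45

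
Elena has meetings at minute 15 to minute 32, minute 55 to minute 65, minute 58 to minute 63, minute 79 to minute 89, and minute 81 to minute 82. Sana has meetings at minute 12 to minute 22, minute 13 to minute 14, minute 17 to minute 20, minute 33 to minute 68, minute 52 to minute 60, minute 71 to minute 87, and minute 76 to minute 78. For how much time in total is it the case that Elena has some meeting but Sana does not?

Merge the first list: minute 15 to minute 32, minute 55 to minute 65, minute 79 to minute 89.
Merge the second list: minute 12 to minute 22, minute 33 to minute 68, minute 71 to minute 87.
A \ B = minute 22 to minute 32, minute 87 to minute 89.
Total: 10 minutes + 2 minutes = 12 minutes.

12 minutes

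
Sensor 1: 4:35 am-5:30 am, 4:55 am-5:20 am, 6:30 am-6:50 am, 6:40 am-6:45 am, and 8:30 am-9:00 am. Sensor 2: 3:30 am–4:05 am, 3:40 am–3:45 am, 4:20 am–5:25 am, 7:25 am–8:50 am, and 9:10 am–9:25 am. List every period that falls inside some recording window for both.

4:35 am–5:25 am, 8:30 am–8:50 am

A, merged: 4:35 am–5:30 am, 6:30 am–6:50 am, 8:30 am–9:00 am.
B, merged: 3:30 am–4:05 am, 4:20 am–5:25 am, 7:25 am–8:50 am, 9:10 am–9:25 am.
4:35 am–5:30 am ∩ B → 4:35 am–5:25 am.
6:30 am–6:50 am meets no B interval.
8:30 am–9:00 am ∩ B → 8:30 am–8:50 am.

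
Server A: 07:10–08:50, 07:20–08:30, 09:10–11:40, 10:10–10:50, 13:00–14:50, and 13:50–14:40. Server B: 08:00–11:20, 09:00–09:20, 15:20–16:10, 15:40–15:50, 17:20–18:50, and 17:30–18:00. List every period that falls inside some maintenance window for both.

08:00-08:50, 09:10-11:20

First set merges to 07:10-08:50, 09:10-11:40, 13:00-14:50.
Second set merges to 08:00-11:20, 15:20-16:10, 17:20-18:50.
07:10-08:50 overlaps B on 08:00-08:50.
09:10-11:40 overlaps B on 09:10-11:20.
13:00-14:50 falls entirely outside B.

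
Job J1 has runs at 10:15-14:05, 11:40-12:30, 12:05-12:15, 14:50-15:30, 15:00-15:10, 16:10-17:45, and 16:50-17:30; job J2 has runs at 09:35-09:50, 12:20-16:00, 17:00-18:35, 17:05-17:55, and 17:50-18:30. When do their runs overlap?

First set merges to 10:15–14:05, 14:50–15:30, 16:10–17:45.
Second set merges to 09:35–09:50, 12:20–16:00, 17:00–18:35.
10:15–14:05 ∩ B → 12:20–14:05.
14:50–15:30 ∩ B → 14:50–15:30.
16:10–17:45 ∩ B → 17:00–17:45.

12:20–14:05, 14:50–15:30, 17:00–17:45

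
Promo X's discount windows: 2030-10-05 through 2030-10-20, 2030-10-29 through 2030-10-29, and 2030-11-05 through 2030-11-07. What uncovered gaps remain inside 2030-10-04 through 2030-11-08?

Covered (merged): 2030-10-05 through 2030-10-20, 2030-10-29 through 2030-10-29, 2030-11-05 through 2030-11-07.
Complement within 2030-10-04 through 2030-11-08: 2030-10-04 through 2030-10-04, 2030-10-21 through 2030-10-28, 2030-10-30 through 2030-11-04, 2030-11-08 through 2030-11-08.

2030-10-04 through 2030-10-04, 2030-10-21 through 2030-10-28, 2030-10-30 through 2030-11-04, 2030-11-08 through 2030-11-08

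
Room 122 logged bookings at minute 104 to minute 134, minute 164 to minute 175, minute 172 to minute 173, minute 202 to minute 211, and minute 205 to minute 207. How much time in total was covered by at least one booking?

50 minutes

Merged: minute 104 to minute 134, minute 164 to minute 175, minute 202 to minute 211.
Lengths: 30 minutes + 11 minutes + 9 minutes = 50 minutes.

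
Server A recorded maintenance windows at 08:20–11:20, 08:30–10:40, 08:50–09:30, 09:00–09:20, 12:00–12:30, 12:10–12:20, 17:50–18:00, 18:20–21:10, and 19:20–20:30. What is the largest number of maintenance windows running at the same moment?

4

Walk the sorted start/end points keeping a running depth.
The depth first hits 4 at 09:00.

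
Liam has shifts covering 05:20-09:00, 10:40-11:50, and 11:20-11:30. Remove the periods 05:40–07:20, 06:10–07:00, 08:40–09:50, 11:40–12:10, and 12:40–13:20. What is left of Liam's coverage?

A, merged: 05:20-09:00, 10:40-11:50.
B, merged: 05:40-07:20, 08:40-09:50, 11:40-12:10, 12:40-13:20.
05:20-09:00 \ B = 05:20-05:40, 07:20-08:40.
10:40-11:50 \ B = 10:40-11:40.

05:20-05:40, 07:20-08:40, 10:40-11:40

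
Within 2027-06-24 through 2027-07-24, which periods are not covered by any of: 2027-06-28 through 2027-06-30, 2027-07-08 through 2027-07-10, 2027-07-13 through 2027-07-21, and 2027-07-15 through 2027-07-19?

2027-06-24 through 2027-06-27, 2027-07-01 through 2027-07-07, 2027-07-11 through 2027-07-12, 2027-07-22 through 2027-07-24

The merged coverage is 2027-06-28 through 2027-06-30, 2027-07-08 through 2027-07-10, 2027-07-13 through 2027-07-21.
Complement within 2027-06-24 through 2027-07-24: 2027-06-24 through 2027-06-27, 2027-07-01 through 2027-07-07, 2027-07-11 through 2027-07-12, 2027-07-22 through 2027-07-24.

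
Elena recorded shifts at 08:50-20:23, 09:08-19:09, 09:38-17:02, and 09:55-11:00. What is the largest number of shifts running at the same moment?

At 09:55, 4 of the intervals are simultaneously active.
No point has more.

4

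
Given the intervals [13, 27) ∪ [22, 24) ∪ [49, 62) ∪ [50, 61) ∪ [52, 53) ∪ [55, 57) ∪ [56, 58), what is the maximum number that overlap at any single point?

4

Sweep endpoints in order; track running count of active intervals.
Peak of 4 reached at 56.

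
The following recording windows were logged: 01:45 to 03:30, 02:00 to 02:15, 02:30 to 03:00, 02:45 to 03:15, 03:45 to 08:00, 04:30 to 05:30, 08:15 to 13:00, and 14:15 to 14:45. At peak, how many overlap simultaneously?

At 02:45, 3 of the intervals are simultaneously active.
No point has more.

3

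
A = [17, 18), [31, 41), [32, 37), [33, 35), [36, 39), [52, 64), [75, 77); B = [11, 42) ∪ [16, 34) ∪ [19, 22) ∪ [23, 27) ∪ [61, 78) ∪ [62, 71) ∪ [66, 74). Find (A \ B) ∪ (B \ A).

[11, 17) ∪ [18, 31) ∪ [41, 42) ∪ [52, 61) ∪ [64, 75) ∪ [77, 78)

First set merges to [17, 18), [31, 41), [52, 64), [75, 77).
Second set merges to [11, 42), [61, 78).
A \ B = [52, 61).
B \ A = [11, 17), [18, 31), [41, 42), [64, 75), [77, 78).
Union of the two gives the symmetric difference.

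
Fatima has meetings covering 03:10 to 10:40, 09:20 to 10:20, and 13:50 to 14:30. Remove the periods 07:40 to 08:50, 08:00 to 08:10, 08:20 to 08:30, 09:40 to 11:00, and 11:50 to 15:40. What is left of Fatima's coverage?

A, merged: 03:10–10:40, 13:50–14:30.
B, merged: 07:40–08:50, 09:40–11:00, 11:50–15:40.
03:10–10:40 with B removed leaves 03:10–07:40, 08:50–09:40.
13:50–14:30 lies entirely inside B → drops out.

03:10–07:40, 08:50–09:40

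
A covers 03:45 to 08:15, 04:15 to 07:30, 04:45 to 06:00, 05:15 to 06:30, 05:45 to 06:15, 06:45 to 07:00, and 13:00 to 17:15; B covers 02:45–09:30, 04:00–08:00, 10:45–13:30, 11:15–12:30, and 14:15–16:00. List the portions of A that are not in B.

A, merged: 03:45-08:15, 13:00-17:15.
B, merged: 02:45-09:30, 10:45-13:30, 14:15-16:00.
03:45-08:15: fully covered by B → removed.
13:00-17:15 minus B → 13:30-14:15, 16:00-17:15.

13:30-14:15, 16:00-17:15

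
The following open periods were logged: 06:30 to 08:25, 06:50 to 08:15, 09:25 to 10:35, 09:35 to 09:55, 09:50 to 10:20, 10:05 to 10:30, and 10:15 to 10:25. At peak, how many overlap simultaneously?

4

Walk the sorted start/end points keeping a running depth.
The depth first hits 4 at 10:15.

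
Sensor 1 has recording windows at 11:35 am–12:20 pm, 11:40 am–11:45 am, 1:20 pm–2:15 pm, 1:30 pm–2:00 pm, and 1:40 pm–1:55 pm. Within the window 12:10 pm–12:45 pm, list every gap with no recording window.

12:20 pm–12:45 pm

The merged coverage is 11:35 am–12:20 pm, 1:20 pm–2:15 pm.
Gaps within 12:10 pm–12:45 pm: 12:20 pm–12:45 pm.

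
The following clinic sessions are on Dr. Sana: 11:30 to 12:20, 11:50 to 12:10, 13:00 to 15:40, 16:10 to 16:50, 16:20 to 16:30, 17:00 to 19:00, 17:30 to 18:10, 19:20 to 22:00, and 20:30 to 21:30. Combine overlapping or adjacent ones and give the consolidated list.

11:50-12:10 overlaps/touches 11:30-12:20 → extend to 11:30-12:20.
13:00-15:40 is disjoint → start new block.
16:10-16:50 is disjoint → start new block.
16:20-16:30 overlaps/touches 16:10-16:50 → extend to 16:10-16:50.
17:00-19:00 is disjoint → start new block.
17:30-18:10 overlaps/touches 17:00-19:00 → extend to 17:00-19:00.
19:20-22:00 is disjoint → start new block.
20:30-21:30 overlaps/touches 19:20-22:00 → extend to 19:20-22:00.

11:30-12:20, 13:00-15:40, 16:10-16:50, 17:00-19:00, 19:20-22:00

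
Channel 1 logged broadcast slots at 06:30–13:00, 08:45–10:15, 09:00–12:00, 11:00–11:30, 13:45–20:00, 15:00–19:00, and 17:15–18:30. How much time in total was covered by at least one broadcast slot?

Merged: 06:30–13:00, 13:45–20:00.
Lengths: 6 h 30 min + 6 h 15 min = 12 h 45 min.

12 h 45 min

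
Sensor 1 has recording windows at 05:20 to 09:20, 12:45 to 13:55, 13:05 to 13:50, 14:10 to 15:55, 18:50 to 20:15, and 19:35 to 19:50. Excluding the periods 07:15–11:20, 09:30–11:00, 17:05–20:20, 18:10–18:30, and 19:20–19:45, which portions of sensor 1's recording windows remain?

A, merged: 05:20-09:20, 12:45-13:55, 14:10-15:55, 18:50-20:15.
B, merged: 07:15-11:20, 17:05-20:20.
05:20-09:20 \ B = 05:20-07:15.
12:45-13:55: nothing removed.
14:10-15:55: nothing removed.
18:50-20:15: entirely removed.

05:20-07:15, 12:45-13:55, 14:10-15:55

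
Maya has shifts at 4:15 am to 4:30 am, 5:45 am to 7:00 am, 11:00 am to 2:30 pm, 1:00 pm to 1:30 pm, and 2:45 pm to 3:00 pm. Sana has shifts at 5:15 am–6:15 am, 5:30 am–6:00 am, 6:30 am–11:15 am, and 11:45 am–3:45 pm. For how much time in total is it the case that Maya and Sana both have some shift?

4 h 15 min

Merge the first list: 4:15 am–4:30 am, 5:45 am–7:00 am, 11:00 am–2:30 pm, 2:45 pm–3:00 pm.
Merge the second list: 5:15 am–6:15 am, 6:30 am–11:15 am, 11:45 am–3:45 pm.
A ∩ B = 5:45 am–6:15 am, 6:30 am–7:00 am, 11:00 am–11:15 am, 11:45 am–2:30 pm, 2:45 pm–3:00 pm.
Total: 30 min + 30 min + 15 min + 2 h 45 min + 15 min = 4 h 15 min.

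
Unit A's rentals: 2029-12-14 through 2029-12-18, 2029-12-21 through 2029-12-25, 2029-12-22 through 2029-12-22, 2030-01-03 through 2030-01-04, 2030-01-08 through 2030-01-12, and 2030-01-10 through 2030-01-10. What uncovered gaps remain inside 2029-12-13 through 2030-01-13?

The merged coverage is 2029-12-14 through 2029-12-18, 2029-12-21 through 2029-12-25, 2030-01-03 through 2030-01-04, 2030-01-08 through 2030-01-12.
Uncovered inside 2029-12-13 through 2030-01-13: 2029-12-13 through 2029-12-13, 2029-12-19 through 2029-12-20, 2029-12-26 through 2030-01-02, 2030-01-05 through 2030-01-07, 2030-01-13 through 2030-01-13.

2029-12-13 through 2029-12-13, 2029-12-19 through 2029-12-20, 2029-12-26 through 2030-01-02, 2030-01-05 through 2030-01-07, 2030-01-13 through 2030-01-13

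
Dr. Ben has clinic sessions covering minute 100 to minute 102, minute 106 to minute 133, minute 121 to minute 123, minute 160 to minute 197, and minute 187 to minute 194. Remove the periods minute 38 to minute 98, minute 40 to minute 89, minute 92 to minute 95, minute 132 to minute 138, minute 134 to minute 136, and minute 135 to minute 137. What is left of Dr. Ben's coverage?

minute 100 to minute 102, minute 106 to minute 132, minute 160 to minute 197

A, merged: minute 100 to minute 102, minute 106 to minute 133, minute 160 to minute 197.
B, merged: minute 38 to minute 98, minute 132 to minute 138.
minute 100 to minute 102: no B overlap → unchanged.
minute 106 to minute 133 minus B → minute 106 to minute 132.
minute 160 to minute 197: no B overlap → unchanged.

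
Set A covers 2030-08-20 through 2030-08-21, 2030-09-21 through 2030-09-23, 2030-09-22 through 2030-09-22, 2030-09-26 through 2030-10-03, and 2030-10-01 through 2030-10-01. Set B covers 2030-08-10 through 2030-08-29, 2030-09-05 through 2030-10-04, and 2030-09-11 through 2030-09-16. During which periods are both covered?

2030-08-20 through 2030-08-21, 2030-09-21 through 2030-09-23, 2030-09-26 through 2030-10-03

First set merges to 2030-08-20 through 2030-08-21, 2030-09-21 through 2030-09-23, 2030-09-26 through 2030-10-03.
Second set merges to 2030-08-10 through 2030-08-29, 2030-09-05 through 2030-10-04.
2030-08-20 through 2030-08-21 meets the second set on 2030-08-20 through 2030-08-21.
2030-09-21 through 2030-09-23 meets the second set on 2030-09-21 through 2030-09-23.
2030-09-26 through 2030-10-03 meets the second set on 2030-09-26 through 2030-10-03.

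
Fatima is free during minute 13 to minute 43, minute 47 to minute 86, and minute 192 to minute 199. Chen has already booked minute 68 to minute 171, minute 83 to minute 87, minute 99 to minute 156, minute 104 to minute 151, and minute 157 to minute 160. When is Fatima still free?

B, merged: minute 68 to minute 171.
minute 13 to minute 43: nothing removed.
minute 47 to minute 86 \ B = minute 47 to minute 68.
minute 192 to minute 199: nothing removed.

minute 13 to minute 43, minute 47 to minute 68, minute 192 to minute 199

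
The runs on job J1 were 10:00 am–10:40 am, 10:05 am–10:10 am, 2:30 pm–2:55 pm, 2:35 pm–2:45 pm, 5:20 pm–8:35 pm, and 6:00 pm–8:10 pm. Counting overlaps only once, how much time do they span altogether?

Merged: 10:00 am-10:40 am, 2:30 pm-2:55 pm, 5:20 pm-8:35 pm.
Lengths: 40 min + 25 min + 3 h 15 min = 4 h 20 min.

4 h 20 min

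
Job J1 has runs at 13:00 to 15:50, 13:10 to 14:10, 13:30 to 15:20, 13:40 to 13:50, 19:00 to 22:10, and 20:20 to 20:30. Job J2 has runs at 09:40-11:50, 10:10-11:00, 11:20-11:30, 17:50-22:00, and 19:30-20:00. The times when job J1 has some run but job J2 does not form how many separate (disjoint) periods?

Merge the first list: 13:00–15:50, 19:00–22:10.
Merge the second list: 09:40–11:50, 17:50–22:00.
A \ B = 13:00–15:50, 22:00–22:10.
That is 2 disjoint pieces.

2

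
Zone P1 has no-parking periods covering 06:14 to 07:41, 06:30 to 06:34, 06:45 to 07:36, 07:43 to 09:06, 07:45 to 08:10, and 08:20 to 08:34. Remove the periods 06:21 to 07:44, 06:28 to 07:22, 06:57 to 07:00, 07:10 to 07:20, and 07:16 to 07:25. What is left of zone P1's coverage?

06:14-06:21, 07:44-09:06

A, merged: 06:14-07:41, 07:43-09:06.
B, merged: 06:21-07:44.
06:14-07:41 minus B → 06:14-06:21.
07:43-09:06 minus B → 07:44-09:06.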